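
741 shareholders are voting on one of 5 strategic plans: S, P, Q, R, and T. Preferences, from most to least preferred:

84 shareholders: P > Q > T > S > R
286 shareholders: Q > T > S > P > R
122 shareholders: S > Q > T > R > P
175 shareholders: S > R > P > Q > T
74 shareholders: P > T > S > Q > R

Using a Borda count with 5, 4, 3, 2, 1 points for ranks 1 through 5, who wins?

S: 84·2 + 286·3 + 122·5 + 175·5 + 74·3 = 2733
P: 84·5 + 286·2 + 122·1 + 175·3 + 74·5 = 2009
Q: 84·4 + 286·5 + 122·4 + 175·2 + 74·2 = 2752
R: 84·1 + 286·1 + 122·2 + 175·4 + 74·1 = 1388
T: 84·3 + 286·4 + 122·3 + 175·1 + 74·4 = 2233
Q has the highest Borda score (2752).

Q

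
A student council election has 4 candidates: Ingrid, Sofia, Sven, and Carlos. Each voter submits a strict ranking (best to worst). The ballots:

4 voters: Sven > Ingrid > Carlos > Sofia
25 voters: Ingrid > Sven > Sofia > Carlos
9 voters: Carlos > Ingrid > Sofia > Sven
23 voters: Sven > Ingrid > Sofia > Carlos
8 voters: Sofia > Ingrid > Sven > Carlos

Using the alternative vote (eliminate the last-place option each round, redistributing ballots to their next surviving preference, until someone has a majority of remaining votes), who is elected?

Ingrid

Round 1: Ingrid 25, Sofia 8, Sven 27, Carlos 9. Eliminate Sofia.
Round 2: Ingrid 33, Sven 27, Carlos 9. Eliminate Carlos.
Round 3: Ingrid 42, Sven 27. Ingrid has a majority.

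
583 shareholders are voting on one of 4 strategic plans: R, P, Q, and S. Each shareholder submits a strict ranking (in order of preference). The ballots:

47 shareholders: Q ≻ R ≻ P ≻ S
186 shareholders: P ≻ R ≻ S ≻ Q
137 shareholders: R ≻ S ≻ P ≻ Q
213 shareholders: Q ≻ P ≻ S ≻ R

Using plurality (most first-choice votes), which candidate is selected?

Q

First-place votes: R 137, P 186, Q 260, S 0.
Q has the most first-place votes.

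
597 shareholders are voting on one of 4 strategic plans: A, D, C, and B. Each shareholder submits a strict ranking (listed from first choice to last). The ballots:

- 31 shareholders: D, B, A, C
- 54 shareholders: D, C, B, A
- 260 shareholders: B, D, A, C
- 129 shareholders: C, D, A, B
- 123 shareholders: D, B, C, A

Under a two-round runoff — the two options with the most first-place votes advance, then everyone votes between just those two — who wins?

Round 1 first-place votes: A 0, D 208, C 129, B 260.
B and D advance.
Runoff: B is preferred to D by 260 voters; D by 337.
D wins the runoff.

D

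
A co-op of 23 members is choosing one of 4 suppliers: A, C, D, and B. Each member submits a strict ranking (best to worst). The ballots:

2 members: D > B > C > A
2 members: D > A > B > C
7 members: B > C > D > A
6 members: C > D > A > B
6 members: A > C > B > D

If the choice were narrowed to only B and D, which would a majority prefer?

Voters preferring B to D: 13; preferring D to B: 10.
B wins the head-to-head.

B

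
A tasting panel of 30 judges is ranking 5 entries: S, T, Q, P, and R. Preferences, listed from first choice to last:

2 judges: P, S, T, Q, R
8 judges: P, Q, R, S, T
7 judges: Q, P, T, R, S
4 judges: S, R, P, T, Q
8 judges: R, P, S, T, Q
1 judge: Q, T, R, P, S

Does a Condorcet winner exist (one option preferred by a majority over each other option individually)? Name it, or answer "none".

P vs S: 26–4 for P.
P vs T: 29–1 for P.
P vs Q: 22–8 for P.
P vs R: 17–13 for P.
P beats every other option head-to-head.

P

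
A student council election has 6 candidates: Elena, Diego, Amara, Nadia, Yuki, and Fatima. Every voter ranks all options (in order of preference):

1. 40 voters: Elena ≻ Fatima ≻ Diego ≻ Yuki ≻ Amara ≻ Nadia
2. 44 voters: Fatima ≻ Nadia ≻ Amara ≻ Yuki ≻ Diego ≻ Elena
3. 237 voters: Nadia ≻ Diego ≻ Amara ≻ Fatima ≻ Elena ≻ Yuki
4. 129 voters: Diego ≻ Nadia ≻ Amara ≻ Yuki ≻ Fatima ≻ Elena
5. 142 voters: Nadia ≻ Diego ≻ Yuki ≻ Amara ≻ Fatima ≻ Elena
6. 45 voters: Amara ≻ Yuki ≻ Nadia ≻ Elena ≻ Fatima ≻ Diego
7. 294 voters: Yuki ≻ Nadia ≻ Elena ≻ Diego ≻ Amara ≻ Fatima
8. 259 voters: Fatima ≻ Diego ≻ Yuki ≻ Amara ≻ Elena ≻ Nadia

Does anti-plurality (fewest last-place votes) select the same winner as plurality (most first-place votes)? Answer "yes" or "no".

Anti-plurality — last-place votes: Elena 315, Diego 45, Amara 0, Nadia 299, Yuki 237, Fatima 294. Winner: Amara.
Plurality — first-place votes: Elena 40, Diego 129, Amara 45, Nadia 379, Yuki 294, Fatima 303. Winner: Nadia.
The two methods disagree.

no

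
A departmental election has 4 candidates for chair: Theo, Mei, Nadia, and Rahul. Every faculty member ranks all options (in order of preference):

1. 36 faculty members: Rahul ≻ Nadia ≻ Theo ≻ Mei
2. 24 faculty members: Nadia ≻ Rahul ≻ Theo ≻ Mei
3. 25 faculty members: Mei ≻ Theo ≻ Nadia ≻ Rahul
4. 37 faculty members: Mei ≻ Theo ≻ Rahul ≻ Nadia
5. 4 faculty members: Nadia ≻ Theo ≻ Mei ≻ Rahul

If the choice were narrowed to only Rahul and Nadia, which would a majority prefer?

Rahul

Voters preferring Rahul to Nadia: 73; preferring Nadia to Rahul: 53.
Rahul wins the head-to-head.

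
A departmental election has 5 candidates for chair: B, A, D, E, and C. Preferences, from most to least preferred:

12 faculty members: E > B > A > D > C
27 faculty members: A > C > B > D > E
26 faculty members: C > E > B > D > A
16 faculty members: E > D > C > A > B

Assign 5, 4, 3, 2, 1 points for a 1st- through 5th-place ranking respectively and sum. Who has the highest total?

B: 12·4 + 27·3 + 26·3 + 16·1 = 223
A: 12·3 + 27·5 + 26·1 + 16·2 = 229
D: 12·2 + 27·2 + 26·2 + 16·4 = 194
E: 12·5 + 27·1 + 26·4 + 16·5 = 271
C: 12·1 + 27·4 + 26·5 + 16·3 = 298
C has the highest Borda score (298).

C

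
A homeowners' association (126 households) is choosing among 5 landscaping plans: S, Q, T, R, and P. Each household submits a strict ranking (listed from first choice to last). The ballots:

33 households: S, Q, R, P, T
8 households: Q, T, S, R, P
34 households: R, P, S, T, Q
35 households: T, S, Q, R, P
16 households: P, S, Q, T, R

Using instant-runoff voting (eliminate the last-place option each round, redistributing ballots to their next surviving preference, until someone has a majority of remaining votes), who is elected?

Round 1: S 33, Q 8, T 35, R 34, P 16. Eliminate Q.
Round 2: S 33, T 43, R 34, P 16. Eliminate P.
Round 3: S 49, T 43, R 34. Eliminate R.
Round 4: S 83, T 43. S has a majority.

S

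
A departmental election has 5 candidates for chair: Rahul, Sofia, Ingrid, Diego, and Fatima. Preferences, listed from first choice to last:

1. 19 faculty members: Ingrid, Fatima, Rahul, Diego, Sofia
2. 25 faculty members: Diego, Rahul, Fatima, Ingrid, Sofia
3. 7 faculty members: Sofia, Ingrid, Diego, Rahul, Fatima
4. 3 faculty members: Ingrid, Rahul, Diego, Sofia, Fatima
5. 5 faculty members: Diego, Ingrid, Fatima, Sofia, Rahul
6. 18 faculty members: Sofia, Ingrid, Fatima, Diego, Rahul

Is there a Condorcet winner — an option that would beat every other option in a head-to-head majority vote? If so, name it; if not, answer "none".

Ingrid vs Rahul: 52–25 for Ingrid.
Ingrid vs Sofia: 52–25 for Ingrid.
Ingrid vs Diego: 47–30 for Ingrid.
Ingrid vs Fatima: 52–25 for Ingrid.
Ingrid beats every other option head-to-head.

Ingrid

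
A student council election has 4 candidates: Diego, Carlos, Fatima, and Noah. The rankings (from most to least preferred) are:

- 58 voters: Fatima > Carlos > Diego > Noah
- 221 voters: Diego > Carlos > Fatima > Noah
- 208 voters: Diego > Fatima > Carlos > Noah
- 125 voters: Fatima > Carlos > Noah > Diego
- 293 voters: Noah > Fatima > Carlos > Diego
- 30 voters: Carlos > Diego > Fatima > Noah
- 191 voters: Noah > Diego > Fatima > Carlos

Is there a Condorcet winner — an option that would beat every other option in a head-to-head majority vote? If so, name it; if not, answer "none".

Checking pairwise contests:
Noah beats Diego 609–517.
Diego beats Carlos 620–506.
Diego beats Fatima 650–476.
Carlos beats Noah 642–484.
Every option loses at least one head-to-head, so there is no Condorcet winner.

none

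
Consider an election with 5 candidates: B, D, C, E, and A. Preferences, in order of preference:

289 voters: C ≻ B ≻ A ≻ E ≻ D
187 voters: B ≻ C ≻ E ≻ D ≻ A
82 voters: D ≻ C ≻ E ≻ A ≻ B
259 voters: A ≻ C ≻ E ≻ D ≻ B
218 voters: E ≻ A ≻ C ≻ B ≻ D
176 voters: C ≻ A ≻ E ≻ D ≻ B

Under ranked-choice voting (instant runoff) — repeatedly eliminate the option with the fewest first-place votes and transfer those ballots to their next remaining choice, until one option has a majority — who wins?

Round 1: B 187, D 82, C 465, E 218, A 259. Eliminate D.
Round 2: B 187, C 547, E 218, A 259. Eliminate B.
Round 3: C 734, E 218, A 259. C has a majority.

C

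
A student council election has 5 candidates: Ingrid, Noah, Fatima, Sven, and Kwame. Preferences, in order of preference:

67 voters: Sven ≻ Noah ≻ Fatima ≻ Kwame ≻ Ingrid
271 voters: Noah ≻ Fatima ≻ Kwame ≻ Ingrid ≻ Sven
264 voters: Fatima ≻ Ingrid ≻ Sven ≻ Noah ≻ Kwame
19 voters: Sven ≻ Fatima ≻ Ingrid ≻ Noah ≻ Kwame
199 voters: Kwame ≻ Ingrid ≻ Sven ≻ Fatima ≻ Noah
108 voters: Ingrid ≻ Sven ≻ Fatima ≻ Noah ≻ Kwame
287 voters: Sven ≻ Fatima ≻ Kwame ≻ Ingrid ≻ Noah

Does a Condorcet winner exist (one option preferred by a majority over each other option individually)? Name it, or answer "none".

Checking pairwise contests:
Fatima beats Ingrid 908–307.
Ingrid beats Noah 877–338.
Sven beats Fatima 680–535.
Ingrid beats Sven 842–373.
Noah beats Kwame 729–486.
Every option loses at least one head-to-head, so there is no Condorcet winner.

none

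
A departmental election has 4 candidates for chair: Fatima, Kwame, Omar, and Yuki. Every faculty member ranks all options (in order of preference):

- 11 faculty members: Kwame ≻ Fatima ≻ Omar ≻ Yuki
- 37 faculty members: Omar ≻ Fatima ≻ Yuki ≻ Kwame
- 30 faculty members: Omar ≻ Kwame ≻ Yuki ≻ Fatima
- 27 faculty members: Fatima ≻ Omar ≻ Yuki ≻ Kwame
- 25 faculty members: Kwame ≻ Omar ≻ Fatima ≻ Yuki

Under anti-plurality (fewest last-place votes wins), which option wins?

Omar

Last-place votes: Fatima 30, Kwame 64, Omar 0, Yuki 36.
Omar is ranked last by the fewest voters, so Omar wins.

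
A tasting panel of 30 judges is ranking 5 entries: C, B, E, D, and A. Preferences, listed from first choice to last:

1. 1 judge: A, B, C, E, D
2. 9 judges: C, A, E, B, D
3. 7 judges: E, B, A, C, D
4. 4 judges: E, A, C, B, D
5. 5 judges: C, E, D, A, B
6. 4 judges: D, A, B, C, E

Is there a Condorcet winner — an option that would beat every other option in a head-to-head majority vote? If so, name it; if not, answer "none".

none

Checking pairwise contests:
A beats C 16–14.
C beats B 18–12.
C beats E 19–11.
C beats D 26–4.
E beats A 16–14.
Every option loses at least one head-to-head, so there is no Condorcet winner.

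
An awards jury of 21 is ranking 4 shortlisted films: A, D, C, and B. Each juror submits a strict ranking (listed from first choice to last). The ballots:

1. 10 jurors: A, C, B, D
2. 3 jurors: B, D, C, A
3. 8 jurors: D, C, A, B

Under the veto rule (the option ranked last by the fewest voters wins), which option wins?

Last-place votes: A 3, D 10, C 0, B 8.
C is ranked last by the fewest voters, so C wins.

C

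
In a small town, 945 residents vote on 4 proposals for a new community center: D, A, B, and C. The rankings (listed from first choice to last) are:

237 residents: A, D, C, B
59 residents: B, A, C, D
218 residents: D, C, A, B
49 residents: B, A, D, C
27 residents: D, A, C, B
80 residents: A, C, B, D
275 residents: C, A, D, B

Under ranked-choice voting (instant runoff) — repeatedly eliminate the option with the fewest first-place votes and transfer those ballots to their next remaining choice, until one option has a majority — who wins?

Round 1: D 245, A 317, B 108, C 275. Eliminate B.
Round 2: D 245, A 425, C 275. Eliminate D.
Round 3: A 452, C 493. C has a majority.

C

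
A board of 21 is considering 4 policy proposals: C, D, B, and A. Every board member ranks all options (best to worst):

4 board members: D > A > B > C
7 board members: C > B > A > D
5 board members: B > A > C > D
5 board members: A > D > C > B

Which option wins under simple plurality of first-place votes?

C

First-place votes: C 7, D 4, B 5, A 5.
C has the most first-place votes.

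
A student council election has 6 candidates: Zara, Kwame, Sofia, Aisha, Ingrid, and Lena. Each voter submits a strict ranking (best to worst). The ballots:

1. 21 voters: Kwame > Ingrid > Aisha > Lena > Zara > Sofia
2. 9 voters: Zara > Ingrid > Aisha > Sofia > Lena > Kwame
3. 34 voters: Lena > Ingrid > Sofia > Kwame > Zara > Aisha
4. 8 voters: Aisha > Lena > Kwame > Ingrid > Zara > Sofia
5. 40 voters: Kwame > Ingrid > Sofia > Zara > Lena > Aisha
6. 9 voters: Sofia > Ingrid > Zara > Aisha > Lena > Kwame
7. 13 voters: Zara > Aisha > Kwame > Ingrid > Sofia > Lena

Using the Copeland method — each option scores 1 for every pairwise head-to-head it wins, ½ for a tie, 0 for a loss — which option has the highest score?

Zara: beats Aisha and Lena; loses to Kwame, Sofia, and Ingrid → score 2.
Kwame: beats Zara, Sofia, Aisha, Ingrid, and Lena → score 5.
Sofia: beats Zara, Aisha, and Lena; loses to Kwame and Ingrid → score 3.
Aisha: loses to Zara, Kwame, Sofia, Ingrid, and Lena → score 0.
Ingrid: beats Zara, Sofia, Aisha, and Lena; loses to Kwame → score 4.
Lena: beats Aisha; loses to Zara, Kwame, Sofia, and Ingrid → score 1.
Kwame has the best pairwise record.

Kwame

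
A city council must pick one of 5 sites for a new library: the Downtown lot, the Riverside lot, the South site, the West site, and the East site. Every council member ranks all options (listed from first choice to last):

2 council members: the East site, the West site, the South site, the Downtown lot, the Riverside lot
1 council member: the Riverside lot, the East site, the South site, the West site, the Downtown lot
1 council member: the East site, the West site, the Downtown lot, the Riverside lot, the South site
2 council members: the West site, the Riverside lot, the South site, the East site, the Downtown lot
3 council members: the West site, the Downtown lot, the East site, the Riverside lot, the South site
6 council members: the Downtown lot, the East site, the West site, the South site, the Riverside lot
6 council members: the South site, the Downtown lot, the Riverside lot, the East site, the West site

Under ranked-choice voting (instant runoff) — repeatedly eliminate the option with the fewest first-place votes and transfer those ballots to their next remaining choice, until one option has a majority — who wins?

the West site

Round 1: the Downtown lot 6, the Riverside lot 1, the South site 6, the West site 5, the East site 3. Eliminate the Riverside lot.
Round 2: the Downtown lot 6, the South site 6, the West site 5, the East site 4. Eliminate the East site.
Round 3: the Downtown lot 6, the South site 7, the West site 8. Eliminate the Downtown lot.
Round 4: the South site 7, the West site 14. The West site has a majority.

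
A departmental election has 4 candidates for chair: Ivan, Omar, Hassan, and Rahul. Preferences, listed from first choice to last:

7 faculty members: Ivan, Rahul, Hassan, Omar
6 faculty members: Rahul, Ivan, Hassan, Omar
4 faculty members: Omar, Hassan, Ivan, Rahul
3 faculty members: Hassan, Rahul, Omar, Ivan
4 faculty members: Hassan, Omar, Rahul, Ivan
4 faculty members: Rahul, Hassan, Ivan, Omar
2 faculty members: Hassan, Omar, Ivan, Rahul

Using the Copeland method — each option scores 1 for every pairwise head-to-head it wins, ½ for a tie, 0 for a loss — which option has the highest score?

Rahul

Ivan: beats Omar; loses to Hassan and Rahul → score 1.
Omar: loses to Ivan, Hassan, and Rahul → score 0.
Hassan: beats Ivan and Omar; loses to Rahul → score 2.
Rahul: beats Ivan, Omar, and Hassan → score 3.
Rahul has the best pairwise record.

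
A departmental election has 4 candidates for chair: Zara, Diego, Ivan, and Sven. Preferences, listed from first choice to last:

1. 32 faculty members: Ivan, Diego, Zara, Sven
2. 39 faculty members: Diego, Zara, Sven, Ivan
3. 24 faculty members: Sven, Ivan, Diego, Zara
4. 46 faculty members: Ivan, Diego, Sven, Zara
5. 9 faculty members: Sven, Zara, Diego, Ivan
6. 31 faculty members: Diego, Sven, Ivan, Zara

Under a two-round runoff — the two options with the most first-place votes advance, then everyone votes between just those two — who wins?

Ivan

Round 1 first-place votes: Zara 0, Diego 70, Ivan 78, Sven 33.
Ivan and Diego advance.
Runoff: Ivan is preferred to Diego by 102 voters; Diego by 79.
Ivan wins the runoff.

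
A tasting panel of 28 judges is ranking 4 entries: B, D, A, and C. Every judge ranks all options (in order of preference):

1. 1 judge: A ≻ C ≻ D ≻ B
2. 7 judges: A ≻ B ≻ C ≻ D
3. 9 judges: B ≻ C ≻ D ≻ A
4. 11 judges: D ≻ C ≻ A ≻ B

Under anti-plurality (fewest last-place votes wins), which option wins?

C

Last-place votes: B 12, D 7, A 9, C 0.
C is ranked last by the fewest voters, so C wins.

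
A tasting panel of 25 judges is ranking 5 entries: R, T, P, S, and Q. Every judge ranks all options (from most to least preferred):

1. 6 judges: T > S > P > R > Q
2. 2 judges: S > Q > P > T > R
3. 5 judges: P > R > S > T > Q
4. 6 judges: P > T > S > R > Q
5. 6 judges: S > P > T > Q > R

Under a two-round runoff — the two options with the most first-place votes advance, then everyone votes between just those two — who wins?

S

Round 1 first-place votes: R 0, T 6, P 11, S 8, Q 0.
P and S advance.
Runoff: P is preferred to S by 11 voters; S by 14.
S wins the runoff.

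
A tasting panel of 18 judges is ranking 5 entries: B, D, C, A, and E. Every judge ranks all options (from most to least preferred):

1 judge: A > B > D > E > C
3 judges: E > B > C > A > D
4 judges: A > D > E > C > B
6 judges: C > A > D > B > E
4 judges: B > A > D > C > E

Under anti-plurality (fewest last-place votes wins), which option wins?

A

Last-place votes: B 4, D 3, C 1, A 0, E 10.
A is ranked last by the fewest voters, so A wins.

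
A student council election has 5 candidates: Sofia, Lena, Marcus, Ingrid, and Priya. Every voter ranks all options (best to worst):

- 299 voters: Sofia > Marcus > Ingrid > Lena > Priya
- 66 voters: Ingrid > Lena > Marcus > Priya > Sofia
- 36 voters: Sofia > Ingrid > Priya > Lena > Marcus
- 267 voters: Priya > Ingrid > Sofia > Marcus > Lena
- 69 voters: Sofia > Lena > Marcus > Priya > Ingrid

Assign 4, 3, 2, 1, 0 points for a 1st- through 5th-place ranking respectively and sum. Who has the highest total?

Sofia

Sofia: 299·4 + 66·0 + 36·4 + 267·2 + 69·4 = 2150
Lena: 299·1 + 66·3 + 36·1 + 267·0 + 69·3 = 740
Marcus: 299·3 + 66·2 + 36·0 + 267·1 + 69·2 = 1434
Ingrid: 299·2 + 66·4 + 36·3 + 267·3 + 69·0 = 1771
Priya: 299·0 + 66·1 + 36·2 + 267·4 + 69·1 = 1275
Sofia has the highest Borda score (2150).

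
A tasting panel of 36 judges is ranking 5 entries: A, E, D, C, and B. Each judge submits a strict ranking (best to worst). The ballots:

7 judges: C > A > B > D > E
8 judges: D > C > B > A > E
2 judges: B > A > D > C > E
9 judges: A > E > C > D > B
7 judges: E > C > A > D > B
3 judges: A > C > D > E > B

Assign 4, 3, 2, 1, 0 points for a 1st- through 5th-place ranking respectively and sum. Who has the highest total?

A: 7·3 + 8·1 + 2·3 + 9·4 + 7·2 + 3·4 = 97
E: 7·0 + 8·0 + 2·0 + 9·3 + 7·4 + 3·1 = 58
D: 7·1 + 8·4 + 2·2 + 9·1 + 7·1 + 3·2 = 65
C: 7·4 + 8·3 + 2·1 + 9·2 + 7·3 + 3·3 = 102
B: 7·2 + 8·2 + 2·4 + 9·0 + 7·0 + 3·0 = 38
C has the highest Borda score (102).

C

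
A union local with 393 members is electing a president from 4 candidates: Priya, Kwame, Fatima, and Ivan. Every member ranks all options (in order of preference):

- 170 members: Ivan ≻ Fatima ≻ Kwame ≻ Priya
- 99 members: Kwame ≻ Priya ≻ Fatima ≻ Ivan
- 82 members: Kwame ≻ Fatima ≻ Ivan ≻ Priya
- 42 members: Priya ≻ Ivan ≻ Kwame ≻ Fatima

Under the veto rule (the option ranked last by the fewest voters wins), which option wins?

Kwame

Last-place votes: Priya 252, Kwame 0, Fatima 42, Ivan 99.
Kwame is ranked last by the fewest voters, so Kwame wins.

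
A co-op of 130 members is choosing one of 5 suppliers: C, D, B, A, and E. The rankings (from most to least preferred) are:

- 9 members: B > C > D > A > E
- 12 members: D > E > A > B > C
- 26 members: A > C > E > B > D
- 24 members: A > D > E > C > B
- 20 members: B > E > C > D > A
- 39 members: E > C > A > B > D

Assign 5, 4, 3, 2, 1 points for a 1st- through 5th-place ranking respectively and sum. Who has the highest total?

E

C: 9·4 + 12·1 + 26·4 + 24·2 + 20·3 + 39·4 = 416
D: 9·3 + 12·5 + 26·1 + 24·4 + 20·2 + 39·1 = 288
B: 9·5 + 12·2 + 26·2 + 24·1 + 20·5 + 39·2 = 323
A: 9·2 + 12·3 + 26·5 + 24·5 + 20·1 + 39·3 = 441
E: 9·1 + 12·4 + 26·3 + 24·3 + 20·4 + 39·5 = 482
E has the highest Borda score (482).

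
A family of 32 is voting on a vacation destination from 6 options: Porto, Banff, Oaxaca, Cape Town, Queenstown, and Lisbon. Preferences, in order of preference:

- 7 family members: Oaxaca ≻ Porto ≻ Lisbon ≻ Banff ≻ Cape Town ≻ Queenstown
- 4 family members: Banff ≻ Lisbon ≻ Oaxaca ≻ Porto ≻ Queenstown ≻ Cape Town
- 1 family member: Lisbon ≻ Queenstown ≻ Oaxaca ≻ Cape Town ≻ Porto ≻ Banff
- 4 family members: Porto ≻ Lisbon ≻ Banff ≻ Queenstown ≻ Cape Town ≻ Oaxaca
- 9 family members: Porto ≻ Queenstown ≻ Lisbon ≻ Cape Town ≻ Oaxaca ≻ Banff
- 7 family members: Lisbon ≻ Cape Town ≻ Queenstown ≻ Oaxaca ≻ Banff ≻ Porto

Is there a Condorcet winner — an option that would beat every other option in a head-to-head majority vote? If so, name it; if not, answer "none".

none

Checking pairwise contests:
Oaxaca beats Porto 19–13.
Porto beats Banff 21–11.
Cape Town beats Oaxaca 20–12.
Porto beats Cape Town 24–8.
Porto beats Queenstown 24–8.
Porto beats Lisbon 20–12.
Every option loses at least one head-to-head, so there is no Condorcet winner.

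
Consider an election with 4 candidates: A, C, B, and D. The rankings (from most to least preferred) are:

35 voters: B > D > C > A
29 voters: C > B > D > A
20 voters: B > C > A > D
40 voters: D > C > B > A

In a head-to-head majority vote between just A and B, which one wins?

B

Voters preferring A to B: 0; preferring B to A: 124.
B wins the head-to-head.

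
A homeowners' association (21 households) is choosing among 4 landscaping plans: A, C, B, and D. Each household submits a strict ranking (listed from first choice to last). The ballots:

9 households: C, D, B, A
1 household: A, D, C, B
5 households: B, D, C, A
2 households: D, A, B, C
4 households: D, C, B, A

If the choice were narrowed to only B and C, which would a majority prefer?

C

Voters preferring B to C: 7; preferring C to B: 14.
C wins the head-to-head.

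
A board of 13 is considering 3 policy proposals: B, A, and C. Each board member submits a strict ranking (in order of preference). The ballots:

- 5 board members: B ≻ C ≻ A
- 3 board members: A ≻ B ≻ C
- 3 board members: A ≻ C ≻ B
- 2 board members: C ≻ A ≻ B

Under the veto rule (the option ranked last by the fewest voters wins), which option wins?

C

Last-place votes: B 5, A 5, C 3.
C is ranked last by the fewest voters, so C wins.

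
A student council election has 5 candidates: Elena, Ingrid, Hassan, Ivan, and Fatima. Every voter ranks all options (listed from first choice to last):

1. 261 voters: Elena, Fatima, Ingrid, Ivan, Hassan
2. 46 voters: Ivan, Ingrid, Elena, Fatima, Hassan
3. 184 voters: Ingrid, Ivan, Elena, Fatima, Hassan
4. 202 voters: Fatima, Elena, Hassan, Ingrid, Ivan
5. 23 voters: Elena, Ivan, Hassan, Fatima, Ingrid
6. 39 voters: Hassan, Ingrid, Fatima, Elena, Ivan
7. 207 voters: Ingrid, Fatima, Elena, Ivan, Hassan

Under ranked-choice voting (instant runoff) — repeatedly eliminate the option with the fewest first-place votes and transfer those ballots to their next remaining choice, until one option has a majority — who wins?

Elena

Round 1: Elena 284, Ingrid 391, Hassan 39, Ivan 46, Fatima 202. Eliminate Hassan.
Round 2: Elena 284, Ingrid 430, Ivan 46, Fatima 202. Eliminate Ivan.
Round 3: Elena 284, Ingrid 476, Fatima 202. Eliminate Fatima.
Round 4: Elena 486, Ingrid 476. Elena has a majority.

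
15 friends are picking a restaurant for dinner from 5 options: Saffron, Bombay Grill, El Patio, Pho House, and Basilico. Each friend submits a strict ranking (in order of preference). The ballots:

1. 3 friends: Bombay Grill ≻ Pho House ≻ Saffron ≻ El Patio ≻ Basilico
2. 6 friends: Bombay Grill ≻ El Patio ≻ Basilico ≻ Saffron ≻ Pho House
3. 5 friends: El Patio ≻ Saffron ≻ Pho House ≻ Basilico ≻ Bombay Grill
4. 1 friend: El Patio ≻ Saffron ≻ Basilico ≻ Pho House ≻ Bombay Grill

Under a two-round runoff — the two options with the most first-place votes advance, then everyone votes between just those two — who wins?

Bombay Grill

Round 1 first-place votes: Saffron 0, Bombay Grill 9, El Patio 6, Pho House 0, Basilico 0.
Bombay Grill and El Patio advance.
Runoff: Bombay Grill is preferred to El Patio by 9 voters; El Patio by 6.
Bombay Grill wins the runoff.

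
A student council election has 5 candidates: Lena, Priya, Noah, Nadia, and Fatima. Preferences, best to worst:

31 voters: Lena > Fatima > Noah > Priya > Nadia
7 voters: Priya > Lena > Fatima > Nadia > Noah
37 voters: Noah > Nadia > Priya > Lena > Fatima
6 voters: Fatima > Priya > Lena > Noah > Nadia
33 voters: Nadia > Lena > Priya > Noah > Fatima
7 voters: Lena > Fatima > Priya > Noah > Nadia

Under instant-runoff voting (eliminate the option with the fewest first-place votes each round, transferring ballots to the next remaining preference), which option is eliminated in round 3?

Nadia

Round 1: Lena 38, Priya 7, Noah 37, Nadia 33, Fatima 6. Eliminate Fatima.
Round 2: Lena 38, Priya 13, Noah 37, Nadia 33. Eliminate Priya.
Round 3: Lena 51, Noah 37, Nadia 33. Eliminate Nadia.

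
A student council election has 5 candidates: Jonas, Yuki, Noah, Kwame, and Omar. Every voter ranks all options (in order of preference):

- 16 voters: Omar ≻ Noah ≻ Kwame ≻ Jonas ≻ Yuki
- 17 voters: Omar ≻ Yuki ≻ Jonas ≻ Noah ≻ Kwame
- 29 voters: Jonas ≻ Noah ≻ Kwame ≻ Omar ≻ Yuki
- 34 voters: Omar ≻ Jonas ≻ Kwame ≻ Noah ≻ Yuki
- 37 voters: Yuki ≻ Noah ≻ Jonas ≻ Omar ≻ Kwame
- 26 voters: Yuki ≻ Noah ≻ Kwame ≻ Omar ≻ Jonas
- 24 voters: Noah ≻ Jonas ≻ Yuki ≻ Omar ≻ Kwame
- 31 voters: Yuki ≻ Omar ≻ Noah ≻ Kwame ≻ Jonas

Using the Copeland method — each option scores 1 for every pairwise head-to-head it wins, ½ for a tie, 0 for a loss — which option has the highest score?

Yuki

Jonas: beats Kwame; loses to Yuki, Noah, and Omar → score 1.
Yuki: beats Jonas, Noah, Kwame, and Omar → score 4.
Noah: beats Jonas, Kwame, and Omar; loses to Yuki → score 3.
Kwame: loses to Jonas, Yuki, Noah, and Omar → score 0.
Omar: beats Jonas and Kwame; loses to Yuki and Noah → score 2.
Yuki has the best pairwise record.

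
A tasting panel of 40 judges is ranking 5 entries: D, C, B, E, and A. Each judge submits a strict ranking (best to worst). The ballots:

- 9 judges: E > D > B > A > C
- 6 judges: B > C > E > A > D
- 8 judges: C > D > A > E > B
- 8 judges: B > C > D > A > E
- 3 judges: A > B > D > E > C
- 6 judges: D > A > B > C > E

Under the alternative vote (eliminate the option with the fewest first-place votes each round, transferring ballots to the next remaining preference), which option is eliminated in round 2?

Round 1: D 6, C 8, B 14, E 9, A 3. Eliminate A.
Round 2: D 6, C 8, B 17, E 9. Eliminate D.

D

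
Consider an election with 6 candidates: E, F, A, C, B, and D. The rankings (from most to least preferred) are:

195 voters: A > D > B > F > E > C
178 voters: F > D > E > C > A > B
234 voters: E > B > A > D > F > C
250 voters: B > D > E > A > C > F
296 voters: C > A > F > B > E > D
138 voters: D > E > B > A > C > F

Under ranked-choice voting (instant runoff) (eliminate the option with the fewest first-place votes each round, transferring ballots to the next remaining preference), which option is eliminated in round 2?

Round 1: E 234, F 178, A 195, C 296, B 250, D 138. Eliminate D.
Round 2: E 372, F 178, A 195, C 296, B 250. Eliminate F.

F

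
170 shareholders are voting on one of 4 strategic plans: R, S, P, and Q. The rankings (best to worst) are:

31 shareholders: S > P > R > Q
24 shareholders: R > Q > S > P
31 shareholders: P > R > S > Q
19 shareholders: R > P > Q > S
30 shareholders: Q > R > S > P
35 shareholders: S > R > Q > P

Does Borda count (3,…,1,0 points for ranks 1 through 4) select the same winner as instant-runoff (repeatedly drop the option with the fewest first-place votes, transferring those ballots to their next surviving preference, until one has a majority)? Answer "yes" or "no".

yes

Borda — scores: R 352, S 283, P 193, Q 192. Winner: R.
Instant-runoff — R1 R 43, S 66, P 31, Q 30 (Q out); R2 R 73, S 66, P 31 (P out); R3 R 104, S 66 (R winner). Winner: R.
The two methods agree.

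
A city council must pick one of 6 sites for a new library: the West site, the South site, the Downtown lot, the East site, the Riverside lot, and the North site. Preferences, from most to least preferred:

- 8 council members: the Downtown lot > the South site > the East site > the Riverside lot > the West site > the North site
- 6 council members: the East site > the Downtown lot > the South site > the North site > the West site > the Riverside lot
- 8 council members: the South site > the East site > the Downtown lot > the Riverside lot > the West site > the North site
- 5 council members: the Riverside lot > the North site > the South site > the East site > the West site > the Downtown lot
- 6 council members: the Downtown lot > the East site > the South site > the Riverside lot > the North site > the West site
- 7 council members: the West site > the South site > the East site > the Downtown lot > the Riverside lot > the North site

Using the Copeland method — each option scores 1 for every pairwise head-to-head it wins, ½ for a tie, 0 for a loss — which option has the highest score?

the West site: beats the North site; loses to the South site, the Downtown lot, the East site, and the Riverside lot → score 1.
the South site: beats the West site, the East site, the Riverside lot, and the North site; ties the Downtown lot → score 4.5.
the Downtown lot: beats the West site, the Riverside lot, and the North site; ties the South site; loses to the East site → score 3.5.
the East site: beats the West site, the Downtown lot, the Riverside lot, and the North site; loses to the South site → score 4.
the Riverside lot: beats the West site and the North site; loses to the South site, the Downtown lot, and the East site → score 2.
the North site: loses to the West site, the South site, the Downtown lot, the East site, and the Riverside lot → score 0.
the South site has the best pairwise record.

the South site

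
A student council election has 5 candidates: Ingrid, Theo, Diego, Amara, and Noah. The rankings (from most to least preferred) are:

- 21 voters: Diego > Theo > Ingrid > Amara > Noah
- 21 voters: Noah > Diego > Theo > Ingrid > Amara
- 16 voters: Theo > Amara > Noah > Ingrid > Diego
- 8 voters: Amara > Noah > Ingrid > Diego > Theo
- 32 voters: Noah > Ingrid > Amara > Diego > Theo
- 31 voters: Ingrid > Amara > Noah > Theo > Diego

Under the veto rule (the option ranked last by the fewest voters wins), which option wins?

Last-place votes: Ingrid 0, Theo 40, Diego 47, Amara 21, Noah 21.
Ingrid is ranked last by the fewest voters, so Ingrid wins.

Ingrid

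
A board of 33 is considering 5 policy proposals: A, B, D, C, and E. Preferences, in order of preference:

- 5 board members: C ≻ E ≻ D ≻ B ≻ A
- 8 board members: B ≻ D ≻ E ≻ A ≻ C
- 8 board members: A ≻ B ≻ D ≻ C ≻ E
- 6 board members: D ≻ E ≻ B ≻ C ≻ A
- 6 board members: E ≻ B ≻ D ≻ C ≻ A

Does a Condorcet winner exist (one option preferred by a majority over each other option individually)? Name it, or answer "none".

none

Checking pairwise contests:
B beats A 25–8.
E beats B 17–16.
B beats D 22–11.
B beats C 28–5.
D beats E 22–11.
Every option loses at least one head-to-head, so there is no Condorcet winner.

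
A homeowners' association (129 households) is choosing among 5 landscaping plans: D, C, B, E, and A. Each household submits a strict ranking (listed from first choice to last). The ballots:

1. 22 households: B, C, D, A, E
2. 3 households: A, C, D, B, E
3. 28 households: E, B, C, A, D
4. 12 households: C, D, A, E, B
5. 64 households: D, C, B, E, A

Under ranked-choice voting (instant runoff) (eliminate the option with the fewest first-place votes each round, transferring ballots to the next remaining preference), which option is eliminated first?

A

Round 1: D 64, C 12, B 22, E 28, A 3. Eliminate A.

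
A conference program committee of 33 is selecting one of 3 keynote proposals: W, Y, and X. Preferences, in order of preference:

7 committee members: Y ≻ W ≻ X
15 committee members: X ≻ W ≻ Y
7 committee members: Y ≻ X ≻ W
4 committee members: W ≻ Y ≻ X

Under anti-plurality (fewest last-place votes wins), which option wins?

Last-place votes: W 7, Y 15, X 11.
W is ranked last by the fewest voters, so W wins.

W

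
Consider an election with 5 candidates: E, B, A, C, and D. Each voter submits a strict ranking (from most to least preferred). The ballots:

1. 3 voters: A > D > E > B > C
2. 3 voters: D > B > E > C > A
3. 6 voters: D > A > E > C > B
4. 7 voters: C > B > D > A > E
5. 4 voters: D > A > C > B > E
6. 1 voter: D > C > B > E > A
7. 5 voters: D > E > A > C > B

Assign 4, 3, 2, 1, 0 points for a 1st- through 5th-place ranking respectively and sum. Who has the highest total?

E: 3·2 + 3·2 + 6·2 + 7·0 + 4·0 + 1·1 + 5·3 = 40
B: 3·1 + 3·3 + 6·0 + 7·3 + 4·1 + 1·2 + 5·0 = 39
A: 3·4 + 3·0 + 6·3 + 7·1 + 4·3 + 1·0 + 5·2 = 59
C: 3·0 + 3·1 + 6·1 + 7·4 + 4·2 + 1·3 + 5·1 = 53
D: 3·3 + 3·4 + 6·4 + 7·2 + 4·4 + 1·4 + 5·4 = 99
D has the highest Borda score (99).

D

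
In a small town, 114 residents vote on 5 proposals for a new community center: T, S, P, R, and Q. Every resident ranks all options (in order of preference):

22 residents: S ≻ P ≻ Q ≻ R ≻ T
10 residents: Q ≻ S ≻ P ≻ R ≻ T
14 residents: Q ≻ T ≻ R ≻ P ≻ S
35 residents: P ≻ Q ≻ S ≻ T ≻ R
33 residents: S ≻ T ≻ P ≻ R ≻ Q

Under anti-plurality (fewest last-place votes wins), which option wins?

P

Last-place votes: T 32, S 14, P 0, R 35, Q 33.
P is ranked last by the fewest voters, so P wins.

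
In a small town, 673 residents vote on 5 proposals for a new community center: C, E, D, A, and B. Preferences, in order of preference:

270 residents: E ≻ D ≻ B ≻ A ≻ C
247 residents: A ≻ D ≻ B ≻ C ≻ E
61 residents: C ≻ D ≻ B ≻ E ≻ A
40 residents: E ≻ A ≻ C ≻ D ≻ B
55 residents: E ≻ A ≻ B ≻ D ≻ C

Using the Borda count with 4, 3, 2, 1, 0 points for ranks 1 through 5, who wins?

D

C: 270·0 + 247·1 + 61·4 + 40·2 + 55·0 = 571
E: 270·4 + 247·0 + 61·1 + 40·4 + 55·4 = 1521
D: 270·3 + 247·3 + 61·3 + 40·1 + 55·1 = 1829
A: 270·1 + 247·4 + 61·0 + 40·3 + 55·3 = 1543
B: 270·2 + 247·2 + 61·2 + 40·0 + 55·2 = 1266
D has the highest Borda score (1829).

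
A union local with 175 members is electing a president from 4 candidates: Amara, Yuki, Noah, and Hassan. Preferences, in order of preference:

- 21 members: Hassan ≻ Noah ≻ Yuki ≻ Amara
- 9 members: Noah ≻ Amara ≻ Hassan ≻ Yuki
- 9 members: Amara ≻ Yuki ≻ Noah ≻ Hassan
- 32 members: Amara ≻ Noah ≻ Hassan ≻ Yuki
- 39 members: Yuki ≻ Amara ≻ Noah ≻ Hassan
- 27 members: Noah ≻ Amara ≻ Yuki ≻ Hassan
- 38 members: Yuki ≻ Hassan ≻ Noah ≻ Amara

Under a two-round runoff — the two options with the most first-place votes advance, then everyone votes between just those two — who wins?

Round 1 first-place votes: Amara 41, Yuki 77, Noah 36, Hassan 21.
Yuki and Amara advance.
Runoff: Yuki is preferred to Amara by 98 voters; Amara by 77.
Yuki wins the runoff.

Yuki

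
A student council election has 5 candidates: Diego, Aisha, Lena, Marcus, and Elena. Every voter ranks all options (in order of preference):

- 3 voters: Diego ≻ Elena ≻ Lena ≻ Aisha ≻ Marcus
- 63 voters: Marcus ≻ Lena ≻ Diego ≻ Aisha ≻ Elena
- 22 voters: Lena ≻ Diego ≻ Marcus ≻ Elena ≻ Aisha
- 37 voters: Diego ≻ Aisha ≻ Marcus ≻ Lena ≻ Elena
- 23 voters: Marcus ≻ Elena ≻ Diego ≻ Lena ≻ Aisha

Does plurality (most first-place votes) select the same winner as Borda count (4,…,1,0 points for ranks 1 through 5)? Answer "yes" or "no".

Plurality — first-place votes: Diego 40, Aisha 0, Lena 22, Marcus 86, Elena 0. Winner: Marcus.
Borda — scores: Diego 398, Aisha 177, Lena 343, Marcus 462, Elena 100. Winner: Marcus.
The two methods agree.

yes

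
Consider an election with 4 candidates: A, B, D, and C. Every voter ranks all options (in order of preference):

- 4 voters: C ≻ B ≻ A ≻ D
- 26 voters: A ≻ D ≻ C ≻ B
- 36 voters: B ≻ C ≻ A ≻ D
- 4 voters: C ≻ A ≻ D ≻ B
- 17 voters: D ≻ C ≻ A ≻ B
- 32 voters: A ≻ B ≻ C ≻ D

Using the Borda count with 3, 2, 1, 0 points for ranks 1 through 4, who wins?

A: 4·1 + 26·3 + 36·1 + 4·2 + 17·1 + 32·3 = 239
B: 4·2 + 26·0 + 36·3 + 4·0 + 17·0 + 32·2 = 180
D: 4·0 + 26·2 + 36·0 + 4·1 + 17·3 + 32·0 = 107
C: 4·3 + 26·1 + 36·2 + 4·3 + 17·2 + 32·1 = 188
A has the highest Borda score (239).

A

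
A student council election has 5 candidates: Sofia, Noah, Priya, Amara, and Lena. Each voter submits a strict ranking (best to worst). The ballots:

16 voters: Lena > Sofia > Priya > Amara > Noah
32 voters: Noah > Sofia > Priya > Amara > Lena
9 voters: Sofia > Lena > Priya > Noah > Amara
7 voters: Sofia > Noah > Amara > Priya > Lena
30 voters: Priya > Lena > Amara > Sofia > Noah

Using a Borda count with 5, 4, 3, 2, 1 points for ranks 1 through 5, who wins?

Priya

Sofia: 16·4 + 32·4 + 9·5 + 7·5 + 30·2 = 332
Noah: 16·1 + 32·5 + 9·2 + 7·4 + 30·1 = 252
Priya: 16·3 + 32·3 + 9·3 + 7·2 + 30·5 = 335
Amara: 16·2 + 32·2 + 9·1 + 7·3 + 30·3 = 216
Lena: 16·5 + 32·1 + 9·4 + 7·1 + 30·4 = 275
Priya has the highest Borda score (335).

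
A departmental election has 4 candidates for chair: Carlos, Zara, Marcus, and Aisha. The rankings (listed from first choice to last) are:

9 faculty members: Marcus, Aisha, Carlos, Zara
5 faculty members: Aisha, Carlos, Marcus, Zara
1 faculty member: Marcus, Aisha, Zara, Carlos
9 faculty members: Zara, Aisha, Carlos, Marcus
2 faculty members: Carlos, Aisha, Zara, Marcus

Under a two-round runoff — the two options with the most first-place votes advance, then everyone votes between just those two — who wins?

Marcus

Round 1 first-place votes: Carlos 2, Zara 9, Marcus 10, Aisha 5.
Marcus and Zara advance.
Runoff: Marcus is preferred to Zara by 15 voters; Zara by 11.
Marcus wins the runoff.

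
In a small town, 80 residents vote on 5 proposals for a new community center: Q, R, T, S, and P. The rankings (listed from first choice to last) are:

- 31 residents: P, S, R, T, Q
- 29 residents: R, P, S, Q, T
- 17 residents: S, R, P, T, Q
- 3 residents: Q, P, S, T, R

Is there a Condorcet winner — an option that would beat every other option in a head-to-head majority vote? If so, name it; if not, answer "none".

Checking pairwise contests:
R beats Q 77–3.
S beats R 51–29.
R beats T 77–3.
P beats S 63–17.
R beats P 46–34.
Every option loses at least one head-to-head, so there is no Condorcet winner.

none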